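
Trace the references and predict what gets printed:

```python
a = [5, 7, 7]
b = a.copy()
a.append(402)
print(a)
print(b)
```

Key concept: list.copy() creates independent copy.
Step by step:
`a = [5, 7, 7]` → a = [5, 7, 7]
`b = a.copy()` → b = [5, 7, 7]
`a.append(402)` → a = [5, 7, 7, 402]
`print(a)` → prints [5, 7, 7, 402]
`print(b)` → prints [5, 7, 7]

Answer:
[5, 7, 7, 402]
[5, 7, 7]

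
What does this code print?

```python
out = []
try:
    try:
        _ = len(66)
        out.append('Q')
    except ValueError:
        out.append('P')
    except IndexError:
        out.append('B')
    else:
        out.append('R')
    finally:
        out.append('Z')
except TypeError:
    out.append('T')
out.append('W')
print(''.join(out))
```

Execution trace: 'Z' (finally) → 'T' (outer except TypeError) → 'W' (after the try/except). Output: ZTW

Answer: ZTW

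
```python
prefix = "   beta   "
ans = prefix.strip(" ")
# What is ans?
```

Trace:
`prefix = "   beta   "` → prefix = '   beta   '
`ans = prefix.strip(" ")` → ans = 'beta'
So ans = 'beta'

Answer: 'beta'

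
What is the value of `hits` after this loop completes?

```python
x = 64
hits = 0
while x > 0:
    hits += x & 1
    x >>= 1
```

Count set bits in 64 (binary: 0b1000000)
`hits` takes the values: 0 → 1

Answer: 1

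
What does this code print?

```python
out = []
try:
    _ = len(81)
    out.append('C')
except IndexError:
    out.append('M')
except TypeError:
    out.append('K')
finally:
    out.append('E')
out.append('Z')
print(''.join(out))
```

Execution trace: 'K' (except TypeError) → 'E' (finally) → 'Z' (after the try/except). Output: KEZ

Answer: KEZ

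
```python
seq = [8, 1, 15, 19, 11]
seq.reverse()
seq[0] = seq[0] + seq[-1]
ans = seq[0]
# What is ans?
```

Trace:
`seq = [8, 1, 15, 19, 11]` → seq = [8, 1, 15, 19, 11]
`seq.reverse()` → seq = [11, 19, 15, 1, 8]
`seq[0] = seq[0] + seq[-1]` → seq = [19, 19, 15, 1, 8]
`ans = seq[0]` → ans = 19
So ans = 19

Answer: 19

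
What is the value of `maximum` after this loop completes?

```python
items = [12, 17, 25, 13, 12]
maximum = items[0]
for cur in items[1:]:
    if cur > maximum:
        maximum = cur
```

Maximum of [12, 17, 25, 13, 12]
`maximum` takes the values: 12 → 17 → 25

Answer: 25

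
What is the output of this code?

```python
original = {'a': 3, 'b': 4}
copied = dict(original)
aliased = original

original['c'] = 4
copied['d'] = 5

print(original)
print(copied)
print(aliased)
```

Key concept: dict() creates copy, assignment creates alias.
Step by step:
`original = {'a': 3, 'b': 4}` → original = {'a': 3, 'b': 4}
`copied = dict(original)` → copied = {'a': 3, 'b': 4}
`aliased = original` → aliased = {'a': 3, 'b': 4} (same object as original)
`original['c'] = 4` → original = {'a': 3, 'b': 4, 'c': 4} (same object as aliased); aliased = {'a': 3, 'b': 4, 'c': 4} (same object as original)
`copied['d'] = 5` → copied = {'a': 3, 'b': 4, 'd': 5}
`print(original)` → prints {'a': 3, 'b': 4, 'c': 4}
`print(copied)` → prints {'a': 3, 'b': 4, 'd': 5}
`print(aliased)` → prints {'a': 3, 'b': 4, 'c': 4}

Answer:
{'a': 3, 'b': 4, 'c': 4}
{'a': 3, 'b': 4, 'd': 5}
{'a': 3, 'b': 4, 'c': 4}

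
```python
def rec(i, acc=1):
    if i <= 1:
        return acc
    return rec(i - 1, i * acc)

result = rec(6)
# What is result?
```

Accumulator trace (n, acc): (6, 1) -> (5, 6) -> (4, 30) -> (3, 120) -> (2, 360) -> (1, 720) -> return 720

Answer: 720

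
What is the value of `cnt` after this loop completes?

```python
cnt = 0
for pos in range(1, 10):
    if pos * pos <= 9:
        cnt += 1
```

Count numbers where pos² ≤ 9
`cnt` takes the values: 0 → 1 → 2 → 3

Answer: 3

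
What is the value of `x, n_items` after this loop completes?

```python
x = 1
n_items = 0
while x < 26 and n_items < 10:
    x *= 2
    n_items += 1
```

Double until >= 26 or 10 iterations
`x, n_items` takes the values: (1, 0) → (2, 0) → (2, 1) → (4, 1) → (4, 2) → (8, 2) → (8, 3) → (16, 3) → (16, 4) → (32, 4) → (32, 5)

Answer: 32, 5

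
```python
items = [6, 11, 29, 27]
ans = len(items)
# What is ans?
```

Trace:
`items = [6, 11, 29, 27]` → items = [6, 11, 29, 27]
`ans = len(items)` → ans = 4
So ans = 4

Answer: 4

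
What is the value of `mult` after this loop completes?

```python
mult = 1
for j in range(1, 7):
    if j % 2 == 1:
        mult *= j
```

Product of odd numbers 1 to 6
`mult` takes the values: 1 → 3 → 15

Answer: 15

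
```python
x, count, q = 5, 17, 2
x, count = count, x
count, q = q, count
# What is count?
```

Trace:
`x, count, q = 5, 17, 2` → x = 5; count = 17; q = 2
`x, count = count, x` → x = 17; count = 5
`count, q = q, count` → count = 2; q = 5
So count = 2

Answer: 2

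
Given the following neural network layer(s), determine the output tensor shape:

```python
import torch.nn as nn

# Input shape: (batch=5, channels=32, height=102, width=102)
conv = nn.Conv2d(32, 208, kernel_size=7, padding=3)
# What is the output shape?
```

Input: (5, 32, 102, 102) -> Output: (5, 208, 102, 102)

Answer: (5, 208, 102, 102)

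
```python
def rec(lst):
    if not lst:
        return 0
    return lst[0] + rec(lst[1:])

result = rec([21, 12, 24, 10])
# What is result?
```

21 + 12 + 24 + 10 + 0 = 67

Answer: 67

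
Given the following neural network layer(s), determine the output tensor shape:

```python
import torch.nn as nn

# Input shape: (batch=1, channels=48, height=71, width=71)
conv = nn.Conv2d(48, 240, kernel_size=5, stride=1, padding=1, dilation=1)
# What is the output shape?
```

Input: (1, 48, 71, 71) -> Output: (1, 240, 69, 69)

Answer: (1, 240, 69, 69)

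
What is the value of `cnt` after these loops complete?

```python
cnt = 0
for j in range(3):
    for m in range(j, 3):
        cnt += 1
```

Upper triangle: 3 + 2 + ... + 1
`cnt` takes the values: 0 → 1 → 2 → 3 → 4 → 5 → 6

Answer: 6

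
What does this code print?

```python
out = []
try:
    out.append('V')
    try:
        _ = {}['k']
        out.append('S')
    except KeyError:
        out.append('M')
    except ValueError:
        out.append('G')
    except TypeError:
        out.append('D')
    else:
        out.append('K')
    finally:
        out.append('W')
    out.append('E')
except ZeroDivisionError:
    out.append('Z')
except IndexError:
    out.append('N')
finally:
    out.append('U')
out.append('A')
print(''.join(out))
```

Execution trace: 'V' (try body) → 'M' (inner except KeyError) → 'W' (inner finally) → 'E' (try body, no exception) → 'U' (finally) → 'A' (after the try/except). Output: VMWEUA

Answer: VMWEUA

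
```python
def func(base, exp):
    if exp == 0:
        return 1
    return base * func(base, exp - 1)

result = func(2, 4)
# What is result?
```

func(2, 4) = 2 * 2 * 2 * 2 = 16

Answer: 16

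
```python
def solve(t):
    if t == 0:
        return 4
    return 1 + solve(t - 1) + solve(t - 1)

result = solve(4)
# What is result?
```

solve(t) = 1 + 2·solve(t-1), solve(0)=4. Closed form: (4+1)·2^4 - 1 = 79.

Answer: 79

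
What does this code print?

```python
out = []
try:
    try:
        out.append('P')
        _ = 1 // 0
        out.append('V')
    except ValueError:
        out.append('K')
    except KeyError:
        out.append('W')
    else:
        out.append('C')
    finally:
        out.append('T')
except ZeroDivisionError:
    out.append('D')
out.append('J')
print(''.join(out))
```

Execution trace: 'P' (try body) → 'T' (finally) → 'D' (outer except ZeroDivisionError) → 'J' (after the try/except). Output: PTDJ

Answer: PTDJ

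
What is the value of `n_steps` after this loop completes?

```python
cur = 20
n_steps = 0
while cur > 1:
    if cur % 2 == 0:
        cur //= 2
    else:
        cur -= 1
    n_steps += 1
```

Steps to reduce 20 to 1
`n_steps` takes the values: 0 → 1 → 2 → 3 → 4 → 5

Answer: 5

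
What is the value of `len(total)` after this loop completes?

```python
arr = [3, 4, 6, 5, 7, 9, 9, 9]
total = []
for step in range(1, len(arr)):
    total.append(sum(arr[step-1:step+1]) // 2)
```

Number of 2-element averages
`total` takes the values: [] → [3] → [3, 5] → [3, 5, 5] → [3, 5, 5, 6] → [3, 5, 5, 6, 8] → [3, 5, 5, 6, 8, 9] → [3, 5, 5, 6, 8, 9, 9]
So `len(total)` = 7

Answer: 7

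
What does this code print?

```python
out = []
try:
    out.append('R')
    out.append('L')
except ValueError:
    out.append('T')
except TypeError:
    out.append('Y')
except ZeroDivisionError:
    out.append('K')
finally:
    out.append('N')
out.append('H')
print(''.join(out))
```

Execution trace: 'R' (try body) → 'L' (try body, no exception) → 'N' (finally) → 'H' (after the try/except). Output: RLNH

Answer: RLNH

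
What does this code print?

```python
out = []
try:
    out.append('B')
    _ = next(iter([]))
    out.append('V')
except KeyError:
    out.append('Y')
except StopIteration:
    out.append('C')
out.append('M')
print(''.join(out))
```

Execution trace: 'B' (try body) → 'C' (except StopIteration) → 'M' (after the try/except). Output: BCM

Answer: BCM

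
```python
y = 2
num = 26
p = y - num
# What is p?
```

Trace:
`y = 2` → y = 2
`num = 26` → num = 26
`p = y - num` → p = -24
So p = -24

Answer: -24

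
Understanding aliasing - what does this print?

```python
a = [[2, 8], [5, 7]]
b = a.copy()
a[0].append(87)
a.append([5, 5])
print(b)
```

Key concept: shallow copy with nested lists.
Step by step:
`a = [[2, 8], [5, 7]]` → a = [[2, 8], [5, 7]]
`b = a.copy()` → b = [[2, 8], [5, 7]]
`a[0].append(87)` → a = [[2, 8, 87], [5, 7]]; b = [[2, 8, 87], [5, 7]]
`a.append([5, 5])` → a = [[2, 8, 87], [5, 7], [5, 5]]
`print(b)` → prints [[2, 8, 87], [5, 7]]

Answer: [[2, 8, 87], [5, 7]]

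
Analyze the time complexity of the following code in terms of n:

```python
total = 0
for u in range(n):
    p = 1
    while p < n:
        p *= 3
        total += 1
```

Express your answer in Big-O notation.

Each loop level contributes: n × log n. Multiplying the contributions gives O(n log n).

Answer: O(n log n)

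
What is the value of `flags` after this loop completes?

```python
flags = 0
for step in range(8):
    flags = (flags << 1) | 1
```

Build 8 consecutive 1-bits: 0b11111111
`flags` takes the values: 0 → 1 → 3 → 7 → 15 → 31 → 63 → 127 → 255

Answer: 255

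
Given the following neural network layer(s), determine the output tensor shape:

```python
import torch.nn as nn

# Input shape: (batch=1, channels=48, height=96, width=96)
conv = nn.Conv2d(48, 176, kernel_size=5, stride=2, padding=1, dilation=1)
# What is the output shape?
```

Input: (1, 48, 96, 96) -> Output: (1, 176, 47, 47)

Answer: (1, 176, 47, 47)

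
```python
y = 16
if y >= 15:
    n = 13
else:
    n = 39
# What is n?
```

Trace:
`y = 16` → y = 16
`if y >= 15: ...` → y >= 15 is True → n = 13
So n = 13

Answer: 13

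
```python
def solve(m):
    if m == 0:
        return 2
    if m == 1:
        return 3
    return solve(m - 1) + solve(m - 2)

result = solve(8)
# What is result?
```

Build up from base cases: solve(0)=2, solve(1)=3, solve(2)=5, solve(3)=8, solve(4)=13, solve(5)=21, solve(6)=34, ..., solve(8)=89

Answer: 89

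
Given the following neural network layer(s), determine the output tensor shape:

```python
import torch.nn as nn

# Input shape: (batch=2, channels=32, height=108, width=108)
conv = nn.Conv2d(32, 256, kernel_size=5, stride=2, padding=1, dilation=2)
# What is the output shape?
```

Input: (2, 32, 108, 108) -> Output: (2, 256, 51, 51)

Answer: (2, 256, 51, 51)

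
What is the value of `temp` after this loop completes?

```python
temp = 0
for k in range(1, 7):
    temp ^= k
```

XOR of 1 to 6
`temp` takes the values: 0 → 1 → 3 → 0 → 4 → 1 → 7

Answer: 7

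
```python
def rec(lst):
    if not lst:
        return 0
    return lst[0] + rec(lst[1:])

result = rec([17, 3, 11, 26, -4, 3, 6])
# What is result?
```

17 + 3 + 11 + 26 + (-4) + 3 + 6 + 0 = 62

Answer: 62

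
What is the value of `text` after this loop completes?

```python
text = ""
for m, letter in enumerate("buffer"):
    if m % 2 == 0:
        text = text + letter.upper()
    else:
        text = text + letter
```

Uppercase even positions in 'buffer'
`text` takes the values: "" → "B" → "Bu" → "BuF" → "BuFf" → "BuFfE" → "BuFfEr"

Answer: "BuFfEr"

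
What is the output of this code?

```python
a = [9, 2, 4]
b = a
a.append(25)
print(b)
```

Key concept: basic list aliasing.
Step by step:
`a = [9, 2, 4]` → a = [9, 2, 4]
`b = a` → b = [9, 2, 4] (same object as a)
`a.append(25)` → a = [9, 2, 4, 25] (same object as b); b = [9, 2, 4, 25] (same object as a)
`print(b)` → prints [9, 2, 4, 25]

Answer: [9, 2, 4, 25]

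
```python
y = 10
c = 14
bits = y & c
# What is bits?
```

Trace:
`y = 10` → y = 10
`c = 14` → c = 14
`bits = y & c` → bits = 10
So bits = 10

Answer: 10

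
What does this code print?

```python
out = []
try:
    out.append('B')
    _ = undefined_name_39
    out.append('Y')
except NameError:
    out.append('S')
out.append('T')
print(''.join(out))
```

Execution trace: 'B' (try body) → 'S' (except NameError) → 'T' (after the try/except). Output: BST

Answer: BST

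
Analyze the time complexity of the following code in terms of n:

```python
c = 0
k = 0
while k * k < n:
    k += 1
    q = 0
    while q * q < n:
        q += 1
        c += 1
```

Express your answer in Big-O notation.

Each loop level contributes: √n × √n. Multiplying the contributions gives O(n).

Answer: O(n)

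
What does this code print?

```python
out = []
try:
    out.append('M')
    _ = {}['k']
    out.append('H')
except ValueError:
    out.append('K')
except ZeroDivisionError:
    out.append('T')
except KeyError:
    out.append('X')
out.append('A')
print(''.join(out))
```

Execution trace: 'M' (try body) → 'X' (except KeyError) → 'A' (after the try/except). Output: MXA

Answer: MXA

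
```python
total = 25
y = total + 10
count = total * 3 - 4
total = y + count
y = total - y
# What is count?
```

Trace:
`total = 25` → total = 25
`y = total + 10` → y = 35
`count = total * 3 - 4` → count = 71
`total = y + count` → total = 106
`y = total - y` → y = 71
So count = 71

Answer: 71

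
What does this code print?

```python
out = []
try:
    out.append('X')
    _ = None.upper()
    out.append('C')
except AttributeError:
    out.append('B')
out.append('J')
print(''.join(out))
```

Execution trace: 'X' (try body) → 'B' (except AttributeError) → 'J' (after the try/except). Output: XBJ

Answer: XBJ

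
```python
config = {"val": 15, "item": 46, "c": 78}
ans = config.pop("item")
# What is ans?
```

Trace:
`config = {"val": 15, "item": 46, "c": 78}` → config = {'val': 15, 'item': 46, 'c': 78}
`ans = config.pop("item")` → config = {'val': 15, 'c': 78}; ans = 46
So ans = 46

Answer: 46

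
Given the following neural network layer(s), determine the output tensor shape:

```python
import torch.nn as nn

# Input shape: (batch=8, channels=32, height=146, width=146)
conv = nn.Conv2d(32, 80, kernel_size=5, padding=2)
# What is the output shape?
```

Input: (8, 32, 146, 146) -> Output: (8, 80, 146, 146)

Answer: (8, 80, 146, 146)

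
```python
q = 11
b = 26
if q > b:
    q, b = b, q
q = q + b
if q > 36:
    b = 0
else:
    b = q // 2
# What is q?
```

Trace:
`q = 11` → q = 11
`b = 26` → b = 26
`if q > b: ...` → q > b is False → no variable changes
`q = q + b` → q = 37
`if q > 36: ...` → q > 36 is True → b = 0
So q = 37

Answer: 37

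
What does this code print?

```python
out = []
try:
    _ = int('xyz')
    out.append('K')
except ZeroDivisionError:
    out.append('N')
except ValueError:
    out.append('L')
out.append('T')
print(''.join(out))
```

Execution trace: 'L' (except ValueError) → 'T' (after the try/except). Output: LT

Answer: LT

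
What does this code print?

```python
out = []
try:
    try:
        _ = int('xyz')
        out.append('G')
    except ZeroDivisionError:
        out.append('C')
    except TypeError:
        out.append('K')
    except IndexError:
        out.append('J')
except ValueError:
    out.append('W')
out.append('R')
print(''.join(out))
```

Execution trace: 'W' (outer except ValueError) → 'R' (after the try/except). Output: WR

Answer: WR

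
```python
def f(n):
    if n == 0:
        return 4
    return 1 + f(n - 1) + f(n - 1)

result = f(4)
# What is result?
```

f(n) = 1 + 2·f(n-1), f(0)=4. Closed form: (4+1)·2^4 - 1 = 79.

Answer: 79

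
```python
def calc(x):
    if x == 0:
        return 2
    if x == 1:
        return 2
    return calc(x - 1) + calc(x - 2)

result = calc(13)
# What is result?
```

Build up from base cases: calc(0)=2, calc(1)=2, calc(2)=4, calc(3)=6, calc(4)=10, calc(5)=16, calc(6)=26, ..., calc(13)=754

Answer: 754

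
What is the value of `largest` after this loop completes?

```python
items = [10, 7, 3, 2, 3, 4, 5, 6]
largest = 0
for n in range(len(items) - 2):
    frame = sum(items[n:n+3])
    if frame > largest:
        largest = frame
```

Max sum of 3-element window in [10, 7, 3, 2, 3, 4, 5, 6]
`largest` takes the values: 0 → 20

Answer: 20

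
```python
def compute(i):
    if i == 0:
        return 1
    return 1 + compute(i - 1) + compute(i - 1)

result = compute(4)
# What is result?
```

compute(i) = 1 + 2·compute(i-1), compute(0)=1. Closed form: (1+1)·2^4 - 1 = 31.

Answer: 31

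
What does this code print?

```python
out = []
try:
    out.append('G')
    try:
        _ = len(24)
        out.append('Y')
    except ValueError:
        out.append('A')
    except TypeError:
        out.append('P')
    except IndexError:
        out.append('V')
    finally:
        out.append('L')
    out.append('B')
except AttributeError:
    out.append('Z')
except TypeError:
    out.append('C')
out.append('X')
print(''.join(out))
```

Execution trace: 'G' (try body) → 'P' (inner except TypeError) → 'L' (inner finally) → 'B' (try body, no exception) → 'X' (after the try/except). Output: GPLBX

Answer: GPLBX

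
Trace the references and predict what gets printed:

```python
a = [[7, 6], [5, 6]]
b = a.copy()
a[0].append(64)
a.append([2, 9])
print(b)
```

Key concept: shallow copy with nested lists.
Step by step:
`a = [[7, 6], [5, 6]]` → a = [[7, 6], [5, 6]]
`b = a.copy()` → b = [[7, 6], [5, 6]]
`a[0].append(64)` → a = [[7, 6, 64], [5, 6]]; b = [[7, 6, 64], [5, 6]]
`a.append([2, 9])` → a = [[7, 6, 64], [5, 6], [2, 9]]
`print(b)` → prints [[7, 6, 64], [5, 6]]

Answer: [[7, 6, 64], [5, 6]]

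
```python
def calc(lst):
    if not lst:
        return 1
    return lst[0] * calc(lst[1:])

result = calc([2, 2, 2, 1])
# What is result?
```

Product over [2, 2, 2, 1] = 2 * 2 * 2 * 1 = 8

Answer: 8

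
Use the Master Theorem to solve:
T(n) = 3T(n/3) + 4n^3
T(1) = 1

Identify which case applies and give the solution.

a=3, b=3, f(n)=4n^3. log_3(3) = 1. Since c=3 > 1 and the regularity condition holds (3(n/3)^3 = (3/3^3)n^3 with 3/3^3 < 1), Case 3 applies: T(n) = Θ(f(n)) = O(n^3).

Answer: O(n^3) - Case 3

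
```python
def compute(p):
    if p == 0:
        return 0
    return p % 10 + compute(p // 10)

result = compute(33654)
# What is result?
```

Sum of digits of 33654: 4 + 5 + 6 + 3 + 3 = 21

Answer: 21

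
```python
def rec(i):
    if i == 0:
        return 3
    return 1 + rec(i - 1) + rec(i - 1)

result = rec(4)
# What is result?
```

rec(i) = 1 + 2·rec(i-1), rec(0)=3. Closed form: (3+1)·2^4 - 1 = 63.

Answer: 63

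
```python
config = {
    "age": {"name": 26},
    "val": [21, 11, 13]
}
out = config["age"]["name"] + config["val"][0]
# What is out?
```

Trace:
`config = { ...` → config = {'age': {'name': 26}, 'val': [21, 11, 13]}
`out = config["age"]["name"] + config["val"][0]` → out = 47
So out = 47

Answer: 47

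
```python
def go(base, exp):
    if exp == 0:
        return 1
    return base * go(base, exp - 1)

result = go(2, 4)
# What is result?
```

go(2, 4) = 2 * 2 * 2 * 2 = 16

Answer: 16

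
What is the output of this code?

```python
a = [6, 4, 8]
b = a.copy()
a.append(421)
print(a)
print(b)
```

Key concept: list.copy() creates independent copy.
Step by step:
`a = [6, 4, 8]` → a = [6, 4, 8]
`b = a.copy()` → b = [6, 4, 8]
`a.append(421)` → a = [6, 4, 8, 421]
`print(a)` → prints [6, 4, 8, 421]
`print(b)` → prints [6, 4, 8]

Answer:
[6, 4, 8, 421]
[6, 4, 8]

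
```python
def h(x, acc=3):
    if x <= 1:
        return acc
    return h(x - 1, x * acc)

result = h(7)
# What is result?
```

Accumulator trace (n, acc): (7, 3) -> (6, 21) -> (5, 126) -> (4, 630) -> (3, 2520) -> (2, 7560) -> (1, 15120) -> return 15120

Answer: 15120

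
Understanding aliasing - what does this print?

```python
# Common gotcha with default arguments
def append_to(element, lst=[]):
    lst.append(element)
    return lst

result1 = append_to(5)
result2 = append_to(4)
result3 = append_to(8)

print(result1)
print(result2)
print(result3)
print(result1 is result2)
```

Key concept: mutable default argument gotcha.
Step by step:
`result1 = append_to(5)` → result1 = [5]
`result2 = append_to(4)` → result1 = [5, 4] (same object as result2); result2 = [5, 4] (same object as result1)
`result3 = append_to(8)` → result1 = [5, 4, 8] (same object as result2, result3); result2 = [5, 4, 8] (same object as result1, result3); result3 = [5, 4, 8] (same object as result1, result2)
`print(result1)` → prints [5, 4, 8]
`print(result2)` → prints [5, 4, 8]
`print(result3)` → prints [5, 4, 8]
`print(result1 is result2)` → prints True

Answer:
[5, 4, 8]
[5, 4, 8]
[5, 4, 8]
True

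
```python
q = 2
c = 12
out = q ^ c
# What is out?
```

Trace:
`q = 2` → q = 2
`c = 12` → c = 12
`out = q ^ c` → out = 14
So out = 14

Answer: 14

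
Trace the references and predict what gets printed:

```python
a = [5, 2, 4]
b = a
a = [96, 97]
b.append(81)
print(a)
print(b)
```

Key concept: rebinding vs mutation: a is rebound to a new list, b still points at the original.
Step by step:
`a = [5, 2, 4]` → a = [5, 2, 4]
`b = a` → b = [5, 2, 4] (same object as a)
`a = [96, 97]` → a = [96, 97]
`b.append(81)` → b = [5, 2, 4, 81]
`print(a)` → prints [96, 97]
`print(b)` → prints [5, 2, 4, 81]

Answer:
[96, 97]
[5, 2, 4, 81]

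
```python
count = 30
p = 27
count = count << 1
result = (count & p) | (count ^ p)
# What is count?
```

Trace:
`count = 30` → count = 30
`p = 27` → p = 27
`count = count << 1` → count = 60
`result = (count & p) | (count ^ p)` → result = 63
So count = 60

Answer: 60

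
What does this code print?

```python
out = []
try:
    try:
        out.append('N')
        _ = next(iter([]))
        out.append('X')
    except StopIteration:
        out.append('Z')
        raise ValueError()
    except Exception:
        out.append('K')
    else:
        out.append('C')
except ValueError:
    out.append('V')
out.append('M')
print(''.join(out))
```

Execution trace: 'N' (inner try body) → 'Z' (inner except StopIteration) → 'V' (outer except ValueError) → 'M' (after the try/except). Output: NZVM

Answer: NZVM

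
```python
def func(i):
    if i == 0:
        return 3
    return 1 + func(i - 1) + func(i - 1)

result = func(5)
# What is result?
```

func(i) = 1 + 2·func(i-1), func(0)=3. Closed form: (3+1)·2^5 - 1 = 127.

Answer: 127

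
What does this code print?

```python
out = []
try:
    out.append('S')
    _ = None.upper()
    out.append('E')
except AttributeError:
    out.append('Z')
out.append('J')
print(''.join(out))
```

Execution trace: 'S' (try body) → 'Z' (except AttributeError) → 'J' (after the try/except). Output: SZJ

Answer: SZJ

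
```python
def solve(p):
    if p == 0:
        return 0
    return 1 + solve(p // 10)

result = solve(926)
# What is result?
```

Count of digits of 926: 3

Answer: 3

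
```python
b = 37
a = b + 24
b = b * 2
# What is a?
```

Trace:
`b = 37` → b = 37
`a = b + 24` → a = 61
`b = b * 2` → b = 74
So a = 61

Answer: 61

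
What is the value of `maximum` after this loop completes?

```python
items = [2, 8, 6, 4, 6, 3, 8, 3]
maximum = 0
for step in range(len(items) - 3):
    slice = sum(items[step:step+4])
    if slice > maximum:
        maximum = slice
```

Max sum of 4-element window in [2, 8, 6, 4, 6, 3, 8, 3]
`maximum` takes the values: 0 → 20 → 24

Answer: 24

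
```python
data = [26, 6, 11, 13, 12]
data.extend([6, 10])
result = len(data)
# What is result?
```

Trace:
`data = [26, 6, 11, 13, 12]` → data = [26, 6, 11, 13, 12]
`data.extend([6, 10])` → data = [26, 6, 11, 13, 12, 6, 10]
`result = len(data)` → result = 7
So result = 7

Answer: 7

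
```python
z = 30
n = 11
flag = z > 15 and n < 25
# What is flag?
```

Trace:
`z = 30` → z = 30
`n = 11` → n = 11
`flag = z > 15 and n < 25` → flag = True
So flag = True

Answer: True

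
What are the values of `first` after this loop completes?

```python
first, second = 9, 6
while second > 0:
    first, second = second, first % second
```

GCD of 9 and 6
`first` takes the values: 9 → 6 → 3

Answer: 3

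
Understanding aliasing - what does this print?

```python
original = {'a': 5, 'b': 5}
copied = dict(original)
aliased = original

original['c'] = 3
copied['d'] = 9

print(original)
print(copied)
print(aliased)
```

Key concept: dict() creates copy, assignment creates alias.
Step by step:
`original = {'a': 5, 'b': 5}` → original = {'a': 5, 'b': 5}
`copied = dict(original)` → copied = {'a': 5, 'b': 5}
`aliased = original` → aliased = {'a': 5, 'b': 5} (same object as original)
`original['c'] = 3` → original = {'a': 5, 'b': 5, 'c': 3} (same object as aliased); aliased = {'a': 5, 'b': 5, 'c': 3} (same object as original)
`copied['d'] = 9` → copied = {'a': 5, 'b': 5, 'd': 9}
`print(original)` → prints {'a': 5, 'b': 5, 'c': 3}
`print(copied)` → prints {'a': 5, 'b': 5, 'd': 9}
`print(aliased)` → prints {'a': 5, 'b': 5, 'c': 3}

Answer:
{'a': 5, 'b': 5, 'c': 3}
{'a': 5, 'b': 5, 'd': 9}
{'a': 5, 'b': 5, 'c': 3}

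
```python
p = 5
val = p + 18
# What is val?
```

Trace:
`p = 5` → p = 5
`val = p + 18` → val = 23
So val = 23

Answer: 23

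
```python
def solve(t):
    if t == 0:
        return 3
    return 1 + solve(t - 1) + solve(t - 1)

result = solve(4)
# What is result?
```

solve(t) = 1 + 2·solve(t-1), solve(0)=3. Closed form: (3+1)·2^4 - 1 = 63.

Answer: 63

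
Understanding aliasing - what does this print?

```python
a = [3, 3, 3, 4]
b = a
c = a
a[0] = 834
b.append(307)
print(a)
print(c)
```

Key concept: multiple aliases.
Step by step:
`a = [3, 3, 3, 4]` → a = [3, 3, 3, 4]
`b = a` → b = [3, 3, 3, 4] (same object as a)
`c = a` → c = [3, 3, 3, 4] (same object as a, b)
`a[0] = 834` → a = [834, 3, 3, 4] (same object as b, c); b = [834, 3, 3, 4] (same object as a, c); c = [834, 3, 3, 4] (same object as a, b)
`b.append(307)` → a = [834, 3, 3, 4, 307] (same object as b, c); b = [834, 3, 3, 4, 307] (same object as a, c); c = [834, 3, 3, 4, 307] (same object as a, b)
`print(a)` → prints [834, 3, 3, 4, 307]
`print(c)` → prints [834, 3, 3, 4, 307]

Answer:
[834, 3, 3, 4, 307]
[834, 3, 3, 4, 307]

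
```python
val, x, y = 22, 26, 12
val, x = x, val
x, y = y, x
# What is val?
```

Trace:
`val, x, y = 22, 26, 12` → val = 22; x = 26; y = 12
`val, x = x, val` → val = 26; x = 22
`x, y = y, x` → x = 12; y = 22
So val = 26

Answer: 26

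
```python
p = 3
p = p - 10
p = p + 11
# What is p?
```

Trace:
`p = 3` → p = 3
`p = p - 10` → p = -7
`p = p + 11` → p = 4
So p = 4

Answer: 4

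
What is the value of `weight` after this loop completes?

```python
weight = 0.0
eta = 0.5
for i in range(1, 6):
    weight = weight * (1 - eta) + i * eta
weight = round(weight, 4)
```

Moving average with lr=0.5
`weight` takes the values: 0.0 → 0.5 → 1.25 → 2.125 → 3.0625 → 4.03125 → 4.0312

Answer: 4.0312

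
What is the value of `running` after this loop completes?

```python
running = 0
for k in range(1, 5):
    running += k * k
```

Sum of squares 1² to 4² = 30
`running` takes the values: 0 → 1 → 5 → 14 → 30

Answer: 30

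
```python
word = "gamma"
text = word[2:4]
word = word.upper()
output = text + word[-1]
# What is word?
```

Trace:
`word = "gamma"` → word = 'gamma'
`text = word[2:4]` → text = 'mm'
`word = word.upper()` → word = 'GAMMA'
`output = text + word[-1]` → output = 'mmA'
So word = 'GAMMA'

Answer: 'GAMMA'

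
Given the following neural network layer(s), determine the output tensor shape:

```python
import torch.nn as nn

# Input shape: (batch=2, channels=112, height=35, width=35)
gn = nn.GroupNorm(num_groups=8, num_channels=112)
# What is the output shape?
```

Input: (2, 112, 35, 35) -> Output: (2, 112, 35, 35)

Answer: (2, 112, 35, 35)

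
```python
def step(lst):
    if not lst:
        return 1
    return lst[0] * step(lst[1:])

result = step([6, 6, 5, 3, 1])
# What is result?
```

Product over [6, 6, 5, 3, 1] = 6 * 6 * 5 * 3 * 1 = 540

Answer: 540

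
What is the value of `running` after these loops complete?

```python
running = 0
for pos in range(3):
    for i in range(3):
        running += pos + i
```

Sum of all pos+i for pos,i in 3x3
`running` takes the values: 0 → 1 → 3 → 4 → 6 → 9 → 11 → 14 → 18

Answer: 18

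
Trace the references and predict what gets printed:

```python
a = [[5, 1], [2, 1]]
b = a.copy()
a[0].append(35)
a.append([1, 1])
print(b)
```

Key concept: shallow copy with nested lists.
Step by step:
`a = [[5, 1], [2, 1]]` → a = [[5, 1], [2, 1]]
`b = a.copy()` → b = [[5, 1], [2, 1]]
`a[0].append(35)` → a = [[5, 1, 35], [2, 1]]; b = [[5, 1, 35], [2, 1]]
`a.append([1, 1])` → a = [[5, 1, 35], [2, 1], [1, 1]]
`print(b)` → prints [[5, 1, 35], [2, 1]]

Answer: [[5, 1, 35], [2, 1]]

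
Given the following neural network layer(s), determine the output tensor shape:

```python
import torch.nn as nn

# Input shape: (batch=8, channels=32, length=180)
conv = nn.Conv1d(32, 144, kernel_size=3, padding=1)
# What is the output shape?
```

Input: (8, 32, 180) -> Output: (8, 144, 180)

Answer: (8, 144, 180)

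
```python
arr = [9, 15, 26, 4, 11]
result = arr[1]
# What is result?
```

Trace:
`arr = [9, 15, 26, 4, 11]` → arr = [9, 15, 26, 4, 11]
`result = arr[1]` → result = 15
So result = 15

Answer: 15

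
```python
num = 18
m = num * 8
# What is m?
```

Trace:
`num = 18` → num = 18
`m = num * 8` → m = 144
So m = 144

Answer: 144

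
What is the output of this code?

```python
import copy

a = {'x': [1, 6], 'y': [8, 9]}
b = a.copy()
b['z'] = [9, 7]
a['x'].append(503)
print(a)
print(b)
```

Key concept: shallow copy of dict with mutable values.
Step by step:
`a = {'x': [1, 6], 'y': [8, 9]}` → a = {'x': [1, 6], 'y': [8, 9]}
`b = a.copy()` → b = {'x': [1, 6], 'y': [8, 9]}
`b['z'] = [9, 7]` → b = {'x': [1, 6], 'y': [8, 9], 'z': [9, 7]}
`a['x'].append(503)` → a = {'x': [1, 6, 503], 'y': [8, 9]}; b = {'x': [1, 6, 503], 'y': [8, 9], 'z': [9, 7]}
`print(a)` → prints {'x': [1, 6, 503], 'y': [8, 9]}
`print(b)` → prints {'x': [1, 6, 503], 'y': [8, 9], 'z': [9, 7]}

Answer:
{'x': [1, 6, 503], 'y': [8, 9]}
{'x': [1, 6, 503], 'y': [8, 9], 'z': [9, 7]}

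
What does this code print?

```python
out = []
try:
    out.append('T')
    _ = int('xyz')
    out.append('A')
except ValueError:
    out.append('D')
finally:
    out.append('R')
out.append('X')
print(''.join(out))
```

Execution trace: 'T' (try body) → 'D' (except ValueError) → 'R' (finally) → 'X' (after the try/except). Output: TDRX

Answer: TDRX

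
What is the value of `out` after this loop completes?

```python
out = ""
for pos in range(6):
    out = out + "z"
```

Repeat 'z' 6 times
`out` takes the values: "" → "z" → "zz" → "zzz" → "zzzz" → "zzzzz" → "zzzzzz"

Answer: "zzzzzz"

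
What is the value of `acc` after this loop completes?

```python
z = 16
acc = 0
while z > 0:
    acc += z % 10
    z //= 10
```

Sum digits of 16
`acc` takes the values: 0 → 6 → 7

Answer: 7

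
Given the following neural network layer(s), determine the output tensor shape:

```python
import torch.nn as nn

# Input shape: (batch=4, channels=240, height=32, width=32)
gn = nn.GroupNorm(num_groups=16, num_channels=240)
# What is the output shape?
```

Input: (4, 240, 32, 32) -> Output: (4, 240, 32, 32)

Answer: (4, 240, 32, 32)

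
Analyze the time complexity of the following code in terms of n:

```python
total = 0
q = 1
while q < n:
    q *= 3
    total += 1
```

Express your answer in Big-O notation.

Each loop level contributes: log n. Multiplying the contributions gives O(log n).

Answer: O(log n)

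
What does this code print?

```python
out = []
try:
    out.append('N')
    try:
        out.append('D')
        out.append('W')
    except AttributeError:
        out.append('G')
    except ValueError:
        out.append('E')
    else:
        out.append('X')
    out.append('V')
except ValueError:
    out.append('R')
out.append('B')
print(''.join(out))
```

Execution trace: 'N' (try body) → 'D' (inner try body) → 'W' (inner try body, no exception) → 'X' (inner else) → 'V' (try body, no exception) → 'B' (after the try/except). Output: NDWXVB

Answer: NDWXVB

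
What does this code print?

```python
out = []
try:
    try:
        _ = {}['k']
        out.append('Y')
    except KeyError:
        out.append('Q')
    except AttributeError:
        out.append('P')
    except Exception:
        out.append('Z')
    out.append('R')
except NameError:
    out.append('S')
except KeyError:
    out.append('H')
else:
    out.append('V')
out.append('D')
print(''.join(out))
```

Execution trace: 'Q' (inner except KeyError) → 'R' (try body, no exception) → 'V' (else) → 'D' (after the try/except). Output: QRVD

Answer: QRVD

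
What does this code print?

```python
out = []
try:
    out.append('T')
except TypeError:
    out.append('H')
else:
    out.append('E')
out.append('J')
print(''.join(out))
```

Execution trace: 'T' (try body, no exception) → 'E' (else) → 'J' (after the try/except). Output: TEJ

Answer: TEJ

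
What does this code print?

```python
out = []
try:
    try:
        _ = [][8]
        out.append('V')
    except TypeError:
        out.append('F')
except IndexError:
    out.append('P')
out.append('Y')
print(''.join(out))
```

Execution trace: 'P' (outer except IndexError) → 'Y' (after the try/except). Output: PY

Answer: PY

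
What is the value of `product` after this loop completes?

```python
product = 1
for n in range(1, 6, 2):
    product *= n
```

Product of 1, 3, 5, ... up to 5
`product` takes the values: 1 → 3 → 15

Answer: 15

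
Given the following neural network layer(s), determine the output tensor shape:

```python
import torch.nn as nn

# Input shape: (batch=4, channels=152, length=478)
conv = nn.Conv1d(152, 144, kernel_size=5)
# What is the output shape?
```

Input: (4, 152, 478) -> Output: (4, 144, 474)

Answer: (4, 144, 474)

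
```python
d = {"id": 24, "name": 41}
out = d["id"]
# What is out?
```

Trace:
`d = {"id": 24, "name": 41}` → d = {'id': 24, 'name': 41}
`out = d["id"]` → out = 24
So out = 24

Answer: 24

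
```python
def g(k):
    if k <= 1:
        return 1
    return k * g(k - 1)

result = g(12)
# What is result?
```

g(12) = 12 * 11 * 10 * 9 * 8 * 7 * 6 * 5 * 4 * 3 * 2 * 1 = 479001600

Answer: 479001600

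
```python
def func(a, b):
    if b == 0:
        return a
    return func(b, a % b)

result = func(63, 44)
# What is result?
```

func(63, 44) -> func(44, 19) -> func(19, 6) -> func(6, 1) -> func(1, 0) -> 1

Answer: 1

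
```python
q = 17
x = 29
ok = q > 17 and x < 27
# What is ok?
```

Trace:
`q = 17` → q = 17
`x = 29` → x = 29
`ok = q > 17 and x < 27` → ok = False
So ok = False

Answer: False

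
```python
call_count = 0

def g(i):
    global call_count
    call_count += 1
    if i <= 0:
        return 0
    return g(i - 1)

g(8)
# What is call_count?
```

Linear recursion stepping by 1: 9 calls from i=8 down to ≤0.

Answer: 9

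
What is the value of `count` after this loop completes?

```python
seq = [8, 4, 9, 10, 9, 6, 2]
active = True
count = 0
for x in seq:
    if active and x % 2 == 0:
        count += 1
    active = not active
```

Count even values at even positions
`count` takes the values: 0 → 1 → 2

Answer: 2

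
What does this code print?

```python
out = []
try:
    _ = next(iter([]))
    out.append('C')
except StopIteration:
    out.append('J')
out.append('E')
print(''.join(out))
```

Execution trace: 'J' (except StopIteration) → 'E' (after the try/except). Output: JE

Answer: JE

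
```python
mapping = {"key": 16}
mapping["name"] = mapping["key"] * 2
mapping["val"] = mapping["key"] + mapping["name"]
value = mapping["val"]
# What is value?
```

Trace:
`mapping = {"key": 16}` → mapping = {'key': 16}
`mapping["name"] = mapping["key"] * 2` → mapping = {'key': 16, 'name': 32}
`mapping["val"] = mapping["key"] + mapping["name"]` → mapping = {'key': 16, 'name': 32, 'val': 48}
`value = mapping["val"]` → value = 48
So value = 48

Answer: 48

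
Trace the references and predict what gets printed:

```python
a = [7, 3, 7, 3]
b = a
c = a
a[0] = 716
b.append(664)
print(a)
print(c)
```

Key concept: multiple aliases.
Step by step:
`a = [7, 3, 7, 3]` → a = [7, 3, 7, 3]
`b = a` → b = [7, 3, 7, 3] (same object as a)
`c = a` → c = [7, 3, 7, 3] (same object as a, b)
`a[0] = 716` → a = [716, 3, 7, 3] (same object as b, c); b = [716, 3, 7, 3] (same object as a, c); c = [716, 3, 7, 3] (same object as a, b)
`b.append(664)` → a = [716, 3, 7, 3, 664] (same object as b, c); b = [716, 3, 7, 3, 664] (same object as a, c); c = [716, 3, 7, 3, 664] (same object as a, b)
`print(a)` → prints [716, 3, 7, 3, 664]
`print(c)` → prints [716, 3, 7, 3, 664]

Answer:
[716, 3, 7, 3, 664]
[716, 3, 7, 3, 664]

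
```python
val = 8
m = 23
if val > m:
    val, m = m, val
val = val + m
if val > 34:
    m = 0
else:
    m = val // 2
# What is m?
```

Trace:
`val = 8` → val = 8
`m = 23` → m = 23
`if val > m: ...` → val > m is False → no variable changes
`val = val + m` → val = 31
`if val > 34: ...` → val > 34 is False, take else branch → m = 15
So m = 15

Answer: 15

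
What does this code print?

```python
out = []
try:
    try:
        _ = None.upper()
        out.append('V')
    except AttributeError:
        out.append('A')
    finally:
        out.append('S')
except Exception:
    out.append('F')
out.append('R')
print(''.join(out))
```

Execution trace: 'A' (inner except AttributeError) → 'S' (inner finally) → 'R' (after the try/except). Output: ASR

Answer: ASR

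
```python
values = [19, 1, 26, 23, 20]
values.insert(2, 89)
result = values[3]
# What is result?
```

Trace:
`values = [19, 1, 26, 23, 20]` → values = [19, 1, 26, 23, 20]
`values.insert(2, 89)` → values = [19, 1, 89, 26, 23, 20]
`result = values[3]` → result = 26
So result = 26

Answer: 26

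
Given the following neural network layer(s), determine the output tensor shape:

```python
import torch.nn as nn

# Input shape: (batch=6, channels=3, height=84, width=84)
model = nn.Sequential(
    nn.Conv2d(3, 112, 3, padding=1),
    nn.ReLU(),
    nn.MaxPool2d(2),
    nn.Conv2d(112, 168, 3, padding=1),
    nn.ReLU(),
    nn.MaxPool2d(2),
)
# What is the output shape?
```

Input: (6, 3, 84, 84) -> after first Conv2d: (6, 112, 84, 84) -> after first MaxPool2d: (6, 112, 42, 42) -> after second Conv2d: (6, 168, 42, 42) -> Output: (6, 168, 21, 21)

Answer: (6, 168, 21, 21)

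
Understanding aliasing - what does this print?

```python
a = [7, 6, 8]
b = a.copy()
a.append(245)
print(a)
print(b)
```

Key concept: list.copy() creates independent copy.
Step by step:
`a = [7, 6, 8]` → a = [7, 6, 8]
`b = a.copy()` → b = [7, 6, 8]
`a.append(245)` → a = [7, 6, 8, 245]
`print(a)` → prints [7, 6, 8, 245]
`print(b)` → prints [7, 6, 8]

Answer:
[7, 6, 8, 245]
[7, 6, 8]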